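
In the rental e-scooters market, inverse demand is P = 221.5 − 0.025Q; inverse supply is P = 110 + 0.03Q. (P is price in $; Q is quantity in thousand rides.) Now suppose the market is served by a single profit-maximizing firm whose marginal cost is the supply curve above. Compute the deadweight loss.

$11037.15 thousand

Competitive equilibrium: 221.5 − 0.025Q = 110 + 0.03Q → Q* = 2027.27273, P* = 170.81818.
Marginal revenue: MR = 221.5 − 0.05Q. Set MR = MC: 221.5 − 0.05Q = 110 + 0.03Q → Q_m = 1393.75.
Price P_m = 221.5 − 0.025·1393.75 = 186.65625; MC(Q_m) = 110 + 0.03·1393.75 = 151.8125.
Competitive Q* = 2027.27273, so ΔQ = 633.52273; wedge = 186.65625 − 151.8125 = 34.84375.
Welfare loss = ½ × 633.52273 × 34.84375 = $11037.15 thousand.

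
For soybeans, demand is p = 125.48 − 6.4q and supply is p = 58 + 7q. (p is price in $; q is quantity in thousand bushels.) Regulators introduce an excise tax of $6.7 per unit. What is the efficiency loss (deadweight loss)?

Competitive equilibrium: 125.48 − 6.4q = 58 + 7q → q* = 5.0358, p* = 93.2507.
With the tax, the buyer price exceeds the seller price by 6.7: (125.48 − 6.4q) − (58 + 7q) = 6.7 → q' = 4.5358.
Δq = 5.0358 − 4.5358 = 0.5; the wedge equals the tax, 6.7.
The triangle = ½ × 0.5 × 6.7 = $1.675 thousand.

$1.675 thousand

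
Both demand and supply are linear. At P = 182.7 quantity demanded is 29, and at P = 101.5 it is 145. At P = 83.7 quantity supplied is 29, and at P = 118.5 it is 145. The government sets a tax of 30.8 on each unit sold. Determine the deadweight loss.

Demand slope = (101.5 − 182.7)/(145 − 29) = −0.7, so P = 203 − 0.7Q.
Supply slope = (118.5 − 83.7)/(145 − 29) = 0.3, so P = 75 + 0.3Q.
Competitive equilibrium: 203 − 0.7Q = 75 + 0.3Q → Q* = 128, P* = 113.4.
With the tax, the buyer price exceeds the seller price by 30.8: (203 − 0.7Q) − (75 + 0.3Q) = 30.8 → Q' = 97.2.
ΔQ = 128 − 97.2 = 30.8; the wedge equals the tax, 30.8.
DWL = ½ × 30.8 × 30.8 = 474.32.

474.32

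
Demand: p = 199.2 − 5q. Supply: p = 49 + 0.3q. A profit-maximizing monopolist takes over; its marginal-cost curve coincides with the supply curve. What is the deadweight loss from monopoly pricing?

501.53

Competitive equilibrium: 199.2 − 5q = 49 + 0.3q → q* = 28.3396, p* = 57.5019.
Marginal revenue: MR = 199.2 − 10q. Set MR = MC: 199.2 − 10q = 49 + 0.3q → q_m = 14.5825.
Price p_m = 199.2 − 5·14.5825 = 126.2875; MC(q_m) = 49 + 0.3·14.5825 = 53.3748.
Competitive q* = 28.3396, so Δq = 13.7571; wedge = 126.2875 − 53.3748 = 72.9127.
Deadweight loss = ½ × 13.7571 × 72.9127 = 501.53.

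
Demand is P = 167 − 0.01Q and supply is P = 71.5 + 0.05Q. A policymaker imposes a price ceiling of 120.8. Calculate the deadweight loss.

Competitive equilibrium: 167 − 0.01Q = 71.5 + 0.05Q → Q* = 1591.6667, P* = 151.0833.
At the ceiling P = 120.8, quantity supplied = (120.8 − 71.5)/0.05 = 986.
Willingness to pay at Q' = 986: 167 − 0.01·986 = 157.14.
ΔQ = 1591.6667 − 986 = 605.6667; wedge = 157.14 − 120.8 = 36.34.
DWL = ½ × 605.6667 × 36.34 = 11004.96.

11004.96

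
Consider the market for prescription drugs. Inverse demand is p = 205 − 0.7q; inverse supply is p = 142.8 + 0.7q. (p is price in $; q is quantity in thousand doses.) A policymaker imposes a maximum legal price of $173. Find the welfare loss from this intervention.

$1.16 thousand

Competitive equilibrium: 205 − 0.7q = 142.8 + 0.7q → q* = 44.4286, p* = 173.9.
At the ceiling p = 173, quantity supplied = (173 − 142.8)/0.7 = 43.1429.
Willingness to pay at q' = 43.1429: 205 − 0.7·43.1429 = 174.8.
Δq = 44.4286 − 43.1429 = 1.2857; wedge = 174.8 − 173 = 1.8.
DWL = ½ × 1.2857 × 1.8 = $1.16 thousand.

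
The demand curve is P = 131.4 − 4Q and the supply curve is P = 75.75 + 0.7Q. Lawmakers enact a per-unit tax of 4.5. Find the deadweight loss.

Competitive equilibrium: 131.4 − 4Q = 75.75 + 0.7Q → Q* = 11.8404, P* = 84.0383.
With the tax, the buyer price exceeds the seller price by 4.5: (131.4 − 4Q) − (75.75 + 0.7Q) = 4.5 → Q' = 10.883.
ΔQ = 11.8404 − 10.883 = 0.9574; the wedge equals the tax, 4.5.
Deadweight loss = ½ × 0.9574 × 4.5 = 2.15.

2.15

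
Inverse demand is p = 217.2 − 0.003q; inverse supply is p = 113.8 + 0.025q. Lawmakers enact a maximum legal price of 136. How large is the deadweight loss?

110141.13

Competitive equilibrium: 217.2 − 0.003q = 113.8 + 0.025q → q* = 3692.8571, p* = 206.1214.
At the ceiling p = 136, quantity supplied = (136 − 113.8)/0.025 = 888.
Willingness to pay at q' = 888: 217.2 − 0.003·888 = 214.536.
Δq = 3692.8571 − 888 = 2804.8571; wedge = 214.536 − 136 = 78.536.
Deadweight loss = ½ × 2804.8571 × 78.536 = 110141.13.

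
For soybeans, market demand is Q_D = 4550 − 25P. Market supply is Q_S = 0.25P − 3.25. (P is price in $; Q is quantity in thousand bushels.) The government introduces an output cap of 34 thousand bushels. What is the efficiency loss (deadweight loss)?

$123.90 thousand

In inverse form: demand P = 182 − 0.04Q, supply P = 13 + 4Q.
Competitive equilibrium: 182 − 0.04Q = 13 + 4Q → Q* = 41.8317, P* = 180.3267.
At Q = 34: demand price = 182 − 0.04·34 = 180.64; supply price = 13 + 4·34 = 149.
ΔQ = 41.8317 − 34 = 7.8317; wedge = 180.64 − 149 = 31.64.
Deadweight loss = ½ × 7.8317 × 31.64 = $123.90 thousand.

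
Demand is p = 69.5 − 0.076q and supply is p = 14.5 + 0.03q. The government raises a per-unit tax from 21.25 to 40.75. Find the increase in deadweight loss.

5702.83

Competitive equilibrium: 69.5 − 0.076q = 14.5 + 0.03q → q* = 518.8679, p* = 30.066.
For a per-unit tax t: Δq = t/0.106, so DWL = ½·t·(t/0.106) = t²/0.212.
At t = 21.25: DWL = 2130.012. At t = 40.75: DWL = 7832.842.
Increase = 7832.842 − 2130.012 = 5702.83.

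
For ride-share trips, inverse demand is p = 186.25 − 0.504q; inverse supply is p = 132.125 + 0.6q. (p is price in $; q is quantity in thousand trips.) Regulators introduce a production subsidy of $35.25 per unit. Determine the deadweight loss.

Competitive equilibrium: 186.25 − 0.504q = 132.125 + 0.6q → q* = 49.0263, p* = 161.5408.
The subsidy lowers effective supply by 35.25: p = 96.875 + 0.6q.
New quantity: 186.25 − 0.504q = 96.875 + 0.6q → q' = 80.9556.
Overproduction Δq = 80.9556 − 49.0263 = 31.9293; wedge = subsidy = 35.25.
DWL = ½ × 31.9293 × 35.25 = $562.75 thousand.

$562.75 thousand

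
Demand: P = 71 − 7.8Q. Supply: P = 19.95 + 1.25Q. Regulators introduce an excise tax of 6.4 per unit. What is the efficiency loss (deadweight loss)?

2.26

Competitive equilibrium: 71 − 7.8Q = 19.95 + 1.25Q → Q* = 5.6409, P* = 27.0011.
With the tax, the buyer price exceeds the seller price by 6.4: (71 − 7.8Q) − (19.95 + 1.25Q) = 6.4 → Q' = 4.9337.
ΔQ = 5.6409 − 4.9337 = 0.7072; the wedge equals the tax, 6.4.
DWL = ½ × 0.7072 × 6.4 = 2.26.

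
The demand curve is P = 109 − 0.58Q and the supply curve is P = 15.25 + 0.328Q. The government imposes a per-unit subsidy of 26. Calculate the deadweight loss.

Competitive equilibrium: 109 − 0.58Q = 15.25 + 0.328Q → Q* = 103.2489, P* = 49.1156.
The subsidy lowers effective supply by 26: P = 0.328Q − 10.75.
New quantity: 109 − 0.58Q = 0.328Q − 10.75 → Q' = 131.8833.
Overproduction ΔQ = 131.8833 − 103.2489 = 28.6344; wedge = subsidy = 26.
DWL = ½ × 28.6344 × 26 = 372.25.

372.25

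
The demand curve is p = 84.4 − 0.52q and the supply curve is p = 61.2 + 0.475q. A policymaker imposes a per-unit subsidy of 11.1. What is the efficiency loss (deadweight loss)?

Competitive equilibrium: 84.4 − 0.52q = 61.2 + 0.475q → q* = 23.3166, p* = 72.2754.
The subsidy lowers effective supply by 11.1: p = 50.1 + 0.475q.
New quantity: 84.4 − 0.52q = 50.1 + 0.475q → q' = 34.4724.
Overproduction Δq = 34.4724 − 23.3166 = 11.1558; wedge = subsidy = 11.1.
DWL = ½ × 11.1558 × 11.1 = 61.91.

61.91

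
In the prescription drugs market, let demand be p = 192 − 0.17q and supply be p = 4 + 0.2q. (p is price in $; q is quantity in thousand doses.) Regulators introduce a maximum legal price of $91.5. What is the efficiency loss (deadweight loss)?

Competitive equilibrium: 192 − 0.17q = 4 + 0.2q → q* = 508.1081, p* = 105.6216.
At the ceiling p = 91.5, quantity supplied = (91.5 − 4)/0.2 = 437.5.
Willingness to pay at q' = 437.5: 192 − 0.17·437.5 = 117.625.
Δq = 508.1081 − 437.5 = 70.6081; wedge = 117.625 − 91.5 = 26.125.
DWL = ½ × 70.6081 × 26.125 = $922.32 thousand.

$922.32 thousand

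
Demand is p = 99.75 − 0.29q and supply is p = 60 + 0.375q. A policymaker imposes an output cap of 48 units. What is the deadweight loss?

Competitive equilibrium: 99.75 − 0.29q = 60 + 0.375q → q* = 59.7744, p* = 82.4154.
At q = 48: demand price = 99.75 − 0.29·48 = 85.83; supply price = 60 + 0.375·48 = 78.
Δq = 59.7744 − 48 = 11.7744; wedge = 85.83 − 78 = 7.83.
DWL = ½ × 11.7744 × 7.83 = 46.10.

46.10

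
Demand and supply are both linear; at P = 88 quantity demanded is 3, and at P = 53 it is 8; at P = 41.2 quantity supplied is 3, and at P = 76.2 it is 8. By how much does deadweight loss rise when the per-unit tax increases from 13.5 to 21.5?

Demand slope = (53 − 88)/(8 − 3) = −7, so P = 109 − 7Q.
Supply slope = (76.2 − 41.2)/(8 − 3) = 7, so P = 20.2 + 7Q.
Competitive equilibrium: 109 − 7Q = 20.2 + 7Q → Q* = 6.3429, P* = 64.6.
For a per-unit tax t: ΔQ = t/14, so DWL = ½·t·(t/14) = t²/28.
At t = 13.5: DWL = 6.509. At t = 21.5: DWL = 16.509.
Increase = 16.509 − 6.509 = 10.

10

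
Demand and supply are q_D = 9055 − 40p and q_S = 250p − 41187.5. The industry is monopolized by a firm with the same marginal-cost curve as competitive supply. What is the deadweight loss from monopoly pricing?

In inverse form: demand p = 226.375 − 0.025q, supply p = 164.75 + 0.004q.
Competitive equilibrium: 226.375 − 0.025q = 164.75 + 0.004q → q* = 2125, p* = 173.25.
Marginal revenue: MR = 226.375 − 0.05q. Set MR = MC: 226.375 − 0.05q = 164.75 + 0.004q → q_m = 1141.2037.
Price p_m = 226.375 − 0.025·1141.2037 = 197.8449; MC(q_m) = 164.75 + 0.004·1141.2037 = 169.3148.
Competitive q* = 2125, so Δq = 983.7963; wedge = 197.8449 − 169.3148 = 28.5301.
Welfare loss = ½ × 983.7963 × 28.5301 = 14033.90.

14033.90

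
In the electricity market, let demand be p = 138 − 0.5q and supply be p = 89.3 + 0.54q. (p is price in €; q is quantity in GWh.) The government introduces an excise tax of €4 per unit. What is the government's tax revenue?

€171.92

Competitive equilibrium: 138 − 0.5q = 89.3 + 0.54q → q* = 46.8269, p* = 114.5865.
With the tax, the buyer price exceeds the seller price by 4: (138 − 0.5q) − (89.3 + 0.54q) = 4 → q' = 42.9808.
Tax revenue = 4 × 42.9808 = €171.92.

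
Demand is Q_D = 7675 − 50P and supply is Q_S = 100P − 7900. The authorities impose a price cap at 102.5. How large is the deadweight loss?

In inverse form: demand P = 153.5 − 0.02Q, supply P = 79 + 0.01Q.
Competitive equilibrium: 153.5 − 0.02Q = 79 + 0.01Q → Q* = 2483.3333, P* = 103.8333.
At the ceiling P = 102.5, quantity supplied = (102.5 − 79)/0.01 = 2350.
Willingness to pay at Q' = 2350: 153.5 − 0.02·2350 = 106.5.
ΔQ = 2483.3333 − 2350 = 133.3333; wedge = 106.5 − 102.5 = 4.
DWL = ½ × 133.3333 × 4 = 266.67.

266.67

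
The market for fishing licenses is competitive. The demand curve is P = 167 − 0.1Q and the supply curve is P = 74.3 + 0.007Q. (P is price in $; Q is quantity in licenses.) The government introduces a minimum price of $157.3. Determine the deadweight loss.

$31667.04

Competitive equilibrium: 167 − 0.1Q = 74.3 + 0.007Q → Q* = 866.3551, P* = 80.3645.
At the floor P = 157.3, quantity demanded = (167 − 157.3)/0.1 = 97.
Sellers' marginal cost at Q' = 97: 74.3 + 0.007·97 = 74.979.
ΔQ = 866.3551 − 97 = 769.3551; wedge = 157.3 − 74.979 = 82.321.
Deadweight loss = ½ × 769.3551 × 82.321 = $31667.04.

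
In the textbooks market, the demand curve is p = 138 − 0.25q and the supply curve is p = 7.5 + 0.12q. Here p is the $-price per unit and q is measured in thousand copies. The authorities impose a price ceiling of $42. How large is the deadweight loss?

Competitive equilibrium: 138 − 0.25q = 7.5 + 0.12q → q* = 352.7027, p* = 49.8243.
At the ceiling p = 42, quantity supplied = (42 − 7.5)/0.12 = 287.5.
Willingness to pay at q' = 287.5: 138 − 0.25·287.5 = 66.125.
Δq = 352.7027 − 287.5 = 65.2027; wedge = 66.125 − 42 = 24.125.
The triangle = ½ × 65.2027 × 24.125 = $786.51 thousand.

$786.51 thousand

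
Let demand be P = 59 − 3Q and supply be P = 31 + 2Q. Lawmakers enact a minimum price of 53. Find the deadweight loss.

32.40

Competitive equilibrium: 59 − 3Q = 31 + 2Q → Q* = 5.6, P* = 42.2.
At the floor P = 53, quantity demanded = (59 − 53)/3 = 2.
Sellers' marginal cost at Q' = 2: 31 + 2·2 = 35.
ΔQ = 5.6 − 2 = 3.6; wedge = 53 − 35 = 18.
DWL = ½ × 3.6 × 18 = 32.40.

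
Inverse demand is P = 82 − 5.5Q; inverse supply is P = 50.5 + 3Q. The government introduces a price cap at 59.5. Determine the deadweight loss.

2.12

Competitive equilibrium: 82 − 5.5Q = 50.5 + 3Q → Q* = 3.7059, P* = 61.6176.
At the ceiling P = 59.5, quantity supplied = (59.5 − 50.5)/3 = 3.
Willingness to pay at Q' = 3: 82 − 5.5·3 = 65.5.
ΔQ = 3.7059 − 3 = 0.7059; wedge = 65.5 − 59.5 = 6.
The triangle = ½ × 0.7059 × 6 = 2.12.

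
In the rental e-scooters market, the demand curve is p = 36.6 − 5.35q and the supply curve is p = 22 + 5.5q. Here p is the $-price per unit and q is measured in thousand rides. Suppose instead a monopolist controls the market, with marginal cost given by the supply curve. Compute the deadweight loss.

$1.07 thousand

Competitive equilibrium: 36.6 − 5.35q = 22 + 5.5q → q* = 1.3456, p* = 29.4009.
Marginal revenue: MR = 36.6 − 10.7q. Set MR = MC: 36.6 − 10.7q = 22 + 5.5q → q_m = 0.9012.
Price p_m = 36.6 − 5.35·0.9012 = 31.7786; MC(q_m) = 22 + 5.5·0.9012 = 26.9566.
Competitive q* = 1.3456, so Δq = 0.4444; wedge = 31.7786 − 26.9566 = 4.822.
The triangle = ½ × 0.4444 × 4.822 = $1.07 thousand.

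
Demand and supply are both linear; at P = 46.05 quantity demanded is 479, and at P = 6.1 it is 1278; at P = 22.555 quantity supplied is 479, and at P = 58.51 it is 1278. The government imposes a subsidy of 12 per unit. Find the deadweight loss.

757.89

Demand slope = (6.1 − 46.05)/(1278 − 479) = −0.05, so P = 70 − 0.05Q.
Supply slope = (58.51 − 22.555)/(1278 − 479) = 0.045, so P = 1 + 0.045Q.
Competitive equilibrium: 70 − 0.05Q = 1 + 0.045Q → Q* = 726.3158, P* = 33.6842.
The subsidy lowers effective supply by 12: P = 0.045Q − 11.
New quantity: 70 − 0.05Q = 0.045Q − 11 → Q' = 852.6316.
Overproduction ΔQ = 852.6316 − 726.3158 = 126.3158; wedge = subsidy = 12.
Deadweight loss = ½ × 126.3158 × 12 = 757.89.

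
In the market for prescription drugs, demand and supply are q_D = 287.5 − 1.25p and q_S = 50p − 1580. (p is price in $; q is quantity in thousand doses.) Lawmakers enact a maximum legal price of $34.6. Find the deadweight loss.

In inverse form: demand p = 230 − 0.8q, supply p = 31.6 + 0.02q.
Competitive equilibrium: 230 − 0.8q = 31.6 + 0.02q → q* = 241.9512, p* = 36.439.
At the ceiling p = 34.6, quantity supplied = (34.6 − 31.6)/0.02 = 150.
Willingness to pay at q' = 150: 230 − 0.8·150 = 110.
Δq = 241.9512 − 150 = 91.9512; wedge = 110 − 34.6 = 75.4.
DWL = ½ × 91.9512 × 75.4 = $3466.56 thousand.

$3466.56 thousand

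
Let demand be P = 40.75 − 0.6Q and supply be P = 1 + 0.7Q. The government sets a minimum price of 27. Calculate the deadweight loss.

Competitive equilibrium: 40.75 − 0.6Q = 1 + 0.7Q → Q* = 30.5769, P* = 22.4038.
At the floor P = 27, quantity demanded = (40.75 − 27)/0.6 = 22.9167.
Sellers' marginal cost at Q' = 22.9167: 1 + 0.7·22.9167 = 17.0417.
ΔQ = 30.5769 − 22.9167 = 7.6602; wedge = 27 − 17.0417 = 9.9583.
DWL = ½ × 7.6602 × 9.9583 = 38.14.

38.14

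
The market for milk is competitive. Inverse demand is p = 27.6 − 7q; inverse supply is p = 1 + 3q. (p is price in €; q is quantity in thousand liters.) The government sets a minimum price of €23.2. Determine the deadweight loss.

Competitive equilibrium: 27.6 − 7q = 1 + 3q → q* = 2.66, p* = 8.98.
At the floor p = 23.2, quantity demanded = (27.6 − 23.2)/7 = 0.6286.
Sellers' marginal cost at q' = 0.6286: 1 + 3·0.6286 = 2.8858.
Δq = 2.66 − 0.6286 = 2.0314; wedge = 23.2 − 2.8858 = 20.3142.
Deadweight loss = ½ × 2.0314 × 20.3142 = €20.63 thousand.

€20.63 thousand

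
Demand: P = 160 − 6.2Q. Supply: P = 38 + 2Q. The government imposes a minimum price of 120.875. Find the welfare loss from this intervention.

300.95

Competitive equilibrium: 160 − 6.2Q = 38 + 2Q → Q* = 14.878, P* = 67.7561.
At the floor P = 120.875, quantity demanded = (160 − 120.875)/6.2 = 6.3105.
Sellers' marginal cost at Q' = 6.3105: 38 + 2·6.3105 = 50.621.
ΔQ = 14.878 − 6.3105 = 8.5675; wedge = 120.875 − 50.621 = 70.254.
Welfare loss = ½ × 8.5675 × 70.254 = 300.95.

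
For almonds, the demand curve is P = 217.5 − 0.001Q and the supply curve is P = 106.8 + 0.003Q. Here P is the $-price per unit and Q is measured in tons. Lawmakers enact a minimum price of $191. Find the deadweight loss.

$2761.25

Competitive equilibrium: 217.5 − 0.001Q = 106.8 + 0.003Q → Q* = 27675, P* = 189.825.
At the floor P = 191, quantity demanded = (217.5 − 191)/0.001 = 26500.
Sellers' marginal cost at Q' = 26500: 106.8 + 0.003·26500 = 186.3.
ΔQ = 27675 − 26500 = 1175; wedge = 191 − 186.3 = 4.7.
The triangle = ½ × 1175 × 4.7 = $2761.25.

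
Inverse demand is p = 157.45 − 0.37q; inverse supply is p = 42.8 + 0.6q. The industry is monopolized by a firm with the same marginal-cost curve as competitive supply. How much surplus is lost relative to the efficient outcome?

516.58

Competitive equilibrium: 157.45 − 0.37q = 42.8 + 0.6q → q* = 118.1959, p* = 113.7175.
Marginal revenue: MR = 157.45 − 0.74q. Set MR = MC: 157.45 − 0.74q = 42.8 + 0.6q → q_m = 85.5597.
Price p_m = 157.45 − 0.37·85.5597 = 125.7929; MC(q_m) = 42.8 + 0.6·85.5597 = 94.1358.
Competitive q* = 118.1959, so Δq = 32.6362; wedge = 125.7929 − 94.1358 = 31.6571.
DWL = ½ × 32.6362 × 31.6571 = 516.58.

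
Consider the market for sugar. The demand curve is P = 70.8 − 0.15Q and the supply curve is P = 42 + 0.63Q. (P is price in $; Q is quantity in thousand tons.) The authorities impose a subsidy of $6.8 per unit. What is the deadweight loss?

$29.64 thousand

Competitive equilibrium: 70.8 − 0.15Q = 42 + 0.63Q → Q* = 36.9231, P* = 65.2615.
The subsidy lowers effective supply by 6.8: P = 35.2 + 0.63Q.
New quantity: 70.8 − 0.15Q = 35.2 + 0.63Q → Q' = 45.641.
Overproduction ΔQ = 45.641 − 36.9231 = 8.7179; wedge = subsidy = 6.8.
Welfare loss = ½ × 8.7179 × 6.8 = $29.64 thousand.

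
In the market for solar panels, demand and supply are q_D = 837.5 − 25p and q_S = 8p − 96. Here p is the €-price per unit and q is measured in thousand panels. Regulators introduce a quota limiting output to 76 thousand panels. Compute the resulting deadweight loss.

€243.28 thousand

In inverse form: demand p = 33.5 − 0.04q, supply p = 12 + 0.125q.
Competitive equilibrium: 33.5 − 0.04q = 12 + 0.125q → q* = 130.303, p* = 28.2879.
At q = 76: demand price = 33.5 − 0.04·76 = 30.46; supply price = 12 + 0.125·76 = 21.5.
Δq = 130.303 − 76 = 54.303; wedge = 30.46 − 21.5 = 8.96.
The triangle = ½ × 54.303 × 8.96 = €243.28 thousand.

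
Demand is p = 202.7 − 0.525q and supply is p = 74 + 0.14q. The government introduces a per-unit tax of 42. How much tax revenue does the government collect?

Competitive equilibrium: 202.7 − 0.525q = 74 + 0.14q → q* = 193.5338, p* = 101.0947.
With the tax, the buyer price exceeds the seller price by 42: (202.7 − 0.525q) − (74 + 0.14q) = 42 → q' = 130.3759.
Tax revenue = 42 × 130.3759 = 5475.79.

5475.79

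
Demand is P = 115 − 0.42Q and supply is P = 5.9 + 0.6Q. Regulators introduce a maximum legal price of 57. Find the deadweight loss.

242.24

Competitive equilibrium: 115 − 0.42Q = 5.9 + 0.6Q → Q* = 106.9608, P* = 70.0765.
At the ceiling P = 57, quantity supplied = (57 − 5.9)/0.6 = 85.1667.
Willingness to pay at Q' = 85.1667: 115 − 0.42·85.1667 = 79.23.
ΔQ = 106.9608 − 85.1667 = 21.7941; wedge = 79.23 − 57 = 22.23.
Deadweight loss = ½ × 21.7941 × 22.23 = 242.24.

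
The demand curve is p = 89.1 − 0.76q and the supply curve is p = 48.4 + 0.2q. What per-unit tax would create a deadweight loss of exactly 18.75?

6

Competitive equilibrium: 89.1 − 0.76q = 48.4 + 0.2q → q* = 42.3958, p* = 56.8792.
A tax t gives Δq = t/0.96 and wedge t, so DWL = t²/1.92.
t²/1.92 = 18.75 → t² = 36 → t = 6.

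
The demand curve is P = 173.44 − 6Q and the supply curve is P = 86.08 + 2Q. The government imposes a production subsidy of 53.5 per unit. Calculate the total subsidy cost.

Competitive equilibrium: 173.44 − 6Q = 86.08 + 2Q → Q* = 10.92, P* = 107.92.
The subsidy lowers effective supply by 53.5: P = 32.58 + 2Q.
New quantity: 173.44 − 6Q = 32.58 + 2Q → Q' = 17.6075.
Total subsidy cost = 53.5 × 17.6075 = 942.

942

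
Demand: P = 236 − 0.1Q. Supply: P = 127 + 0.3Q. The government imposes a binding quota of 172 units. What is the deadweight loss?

2020.05

Competitive equilibrium: 236 − 0.1Q = 127 + 0.3Q → Q* = 272.5, P* = 208.75.
At Q = 172: demand price = 236 − 0.1·172 = 218.8; supply price = 127 + 0.3·172 = 178.6.
ΔQ = 272.5 − 172 = 100.5; wedge = 218.8 − 178.6 = 40.2.
Welfare loss = ½ × 100.5 × 40.2 = 2020.05.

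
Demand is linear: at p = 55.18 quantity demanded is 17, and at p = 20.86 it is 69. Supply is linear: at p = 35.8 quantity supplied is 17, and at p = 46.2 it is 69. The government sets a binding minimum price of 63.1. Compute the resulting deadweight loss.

Demand slope = (20.86 − 55.18)/(69 − 17) = −0.66, so p = 66.4 − 0.66q.
Supply slope = (46.2 − 35.8)/(69 − 17) = 0.2, so p = 32.4 + 0.2q.
Competitive equilibrium: 66.4 − 0.66q = 32.4 + 0.2q → q* = 39.5349, p* = 40.307.
At the floor p = 63.1, quantity demanded = (66.4 − 63.1)/0.66 = 5.
Sellers' marginal cost at q' = 5: 32.4 + 0.2·5 = 33.4.
Δq = 39.5349 − 5 = 34.5349; wedge = 63.1 − 33.4 = 29.7.
DWL = ½ × 34.5349 × 29.7 = 512.84.

512.84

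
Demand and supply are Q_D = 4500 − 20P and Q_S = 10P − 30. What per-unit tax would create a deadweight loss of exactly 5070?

In inverse form: demand P = 225 − 0.05Q, supply P = 3 + 0.1Q.
Competitive equilibrium: 225 − 0.05Q = 3 + 0.1Q → Q* = 1480, P* = 151.
A tax t gives ΔQ = t/0.15 and wedge t, so DWL = t²/0.3.
t²/0.3 = 5070 → t² = 1521 → t = 39.

39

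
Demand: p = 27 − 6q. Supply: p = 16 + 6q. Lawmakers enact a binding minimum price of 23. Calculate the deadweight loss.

0.375

Competitive equilibrium: 27 − 6q = 16 + 6q → q* = 0.9167, p* = 21.5.
At the floor p = 23, quantity demanded = (27 − 23)/6 = 0.6667.
Sellers' marginal cost at q' = 0.6667: 16 + 6·0.6667 = 20.0002.
Δq = 0.9167 − 0.6667 = 0.25; wedge = 23 − 20.0002 = 2.9998.
Deadweight loss = ½ × 0.25 × 2.9998 = 0.375.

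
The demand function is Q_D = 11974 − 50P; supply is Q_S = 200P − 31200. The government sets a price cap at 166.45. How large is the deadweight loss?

19506.258

In inverse form: demand P = 239.48 − 0.02Q, supply P = 156 + 0.005Q.
Competitive equilibrium: 239.48 − 0.02Q = 156 + 0.005Q → Q* = 3339.2, P* = 172.696.
At the ceiling P = 166.45, quantity supplied = (166.45 − 156)/0.005 = 2090.
Willingness to pay at Q' = 2090: 239.48 − 0.02·2090 = 197.68.
ΔQ = 3339.2 − 2090 = 1249.2; wedge = 197.68 − 166.45 = 31.23.
The triangle = ½ × 1249.2 × 31.23 = 19506.258.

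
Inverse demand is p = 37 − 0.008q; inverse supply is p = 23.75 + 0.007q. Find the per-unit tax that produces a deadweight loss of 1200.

Competitive equilibrium: 37 − 0.008q = 23.75 + 0.007q → q* = 883.3333, p* = 29.9333.
A tax t gives Δq = t/0.015 and wedge t, so DWL = t²/0.03.
t²/0.03 = 1200 → t² = 36 → t = 6.

6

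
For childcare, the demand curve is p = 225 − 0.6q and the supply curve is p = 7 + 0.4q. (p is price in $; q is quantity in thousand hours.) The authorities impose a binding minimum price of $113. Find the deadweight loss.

Competitive equilibrium: 225 − 0.6q = 7 + 0.4q → q* = 218, p* = 94.2.
At the floor p = 113, quantity demanded = (225 − 113)/0.6 = 186.6667.
Sellers' marginal cost at q' = 186.6667: 7 + 0.4·186.6667 = 81.6667.
Δq = 218 − 186.6667 = 31.3333; wedge = 113 − 81.6667 = 31.3333.
The triangle = ½ × 31.3333 × 31.3333 = $490.89 thousand.

$490.89 thousand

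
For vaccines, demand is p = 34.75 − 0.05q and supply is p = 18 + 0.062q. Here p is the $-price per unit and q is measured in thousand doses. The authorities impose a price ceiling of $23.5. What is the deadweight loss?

$207.31 thousand

Competitive equilibrium: 34.75 − 0.05q = 18 + 0.062q → q* = 149.5536, p* = 27.2723.
At the ceiling p = 23.5, quantity supplied = (23.5 − 18)/0.062 = 88.7097.
Willingness to pay at q' = 88.7097: 34.75 − 0.05·88.7097 = 30.3145.
Δq = 149.5536 − 88.7097 = 60.8439; wedge = 30.3145 − 23.5 = 6.8145.
Welfare loss = ½ × 60.8439 × 6.8145 = $207.31 thousand.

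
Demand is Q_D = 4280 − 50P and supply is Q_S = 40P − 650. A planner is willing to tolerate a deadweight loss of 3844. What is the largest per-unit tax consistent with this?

18.6

In inverse form: demand P = 85.6 − 0.02Q, supply P = 16.25 + 0.025Q.
Competitive equilibrium: 85.6 − 0.02Q = 16.25 + 0.025Q → Q* = 1541.1111, P* = 54.7778.
A tax t gives ΔQ = t/0.045 and wedge t, so DWL = t²/0.09.
t²/0.09 = 3844 → t² = 345.96 → t = 18.6.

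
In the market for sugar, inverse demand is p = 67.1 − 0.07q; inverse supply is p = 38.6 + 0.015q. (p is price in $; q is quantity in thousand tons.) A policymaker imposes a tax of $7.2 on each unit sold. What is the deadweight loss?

Competitive equilibrium: 67.1 − 0.07q = 38.6 + 0.015q → q* = 335.2941, p* = 43.6294.
With the tax, the buyer price exceeds the seller price by 7.2: (67.1 − 0.07q) − (38.6 + 0.015q) = 7.2 → q' = 250.5882.
Δq = 335.2941 − 250.5882 = 84.7059; the wedge equals the tax, 7.2.
DWL = ½ × 84.7059 × 7.2 = $304.94 thousand.

$304.94 thousand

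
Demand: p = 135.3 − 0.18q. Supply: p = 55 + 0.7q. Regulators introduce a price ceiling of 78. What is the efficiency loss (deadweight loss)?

Competitive equilibrium: 135.3 − 0.18q = 55 + 0.7q → q* = 91.25, p* = 118.875.
At the ceiling p = 78, quantity supplied = (78 − 55)/0.7 = 32.8571.
Willingness to pay at q' = 32.8571: 135.3 − 0.18·32.8571 = 129.3857.
Δq = 91.25 − 32.8571 = 58.3929; wedge = 129.3857 − 78 = 51.3857.
Deadweight loss = ½ × 58.3929 × 51.3857 = 1500.28.

1500.28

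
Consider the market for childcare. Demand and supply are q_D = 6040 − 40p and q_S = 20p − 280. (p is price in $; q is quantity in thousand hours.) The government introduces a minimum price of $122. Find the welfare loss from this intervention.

In inverse form: demand p = 151 − 0.025q, supply p = 14 + 0.05q.
Competitive equilibrium: 151 − 0.025q = 14 + 0.05q → q* = 1826.6667, p* = 105.3333.
At the floor p = 122, quantity demanded = (151 − 122)/0.025 = 1160.
Sellers' marginal cost at q' = 1160: 14 + 0.05·1160 = 72.
Δq = 1826.6667 − 1160 = 666.6667; wedge = 122 − 72 = 50.
The triangle = ½ × 666.6667 × 50 = $16666.67 thousand.

$16666.67 thousand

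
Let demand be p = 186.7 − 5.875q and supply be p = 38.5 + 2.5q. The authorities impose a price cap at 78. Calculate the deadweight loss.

15.05

Competitive equilibrium: 186.7 − 5.875q = 38.5 + 2.5q → q* = 17.6955, p* = 82.7388.
At the ceiling p = 78, quantity supplied = (78 − 38.5)/2.5 = 15.8.
Willingness to pay at q' = 15.8: 186.7 − 5.875·15.8 = 93.875.
Δq = 17.6955 − 15.8 = 1.8955; wedge = 93.875 − 78 = 15.875.
DWL = ½ × 1.8955 × 15.875 = 15.05.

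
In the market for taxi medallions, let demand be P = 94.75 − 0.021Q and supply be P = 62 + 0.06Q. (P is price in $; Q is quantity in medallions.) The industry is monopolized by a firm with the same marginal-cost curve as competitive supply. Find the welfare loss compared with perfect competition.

Competitive equilibrium: 94.75 − 0.021Q = 62 + 0.06Q → Q* = 404.321, P* = 86.2593.
Marginal revenue: MR = 94.75 − 0.042Q. Set MR = MC: 94.75 − 0.042Q = 62 + 0.06Q → Q_m = 321.0784.
Price P_m = 94.75 − 0.021·321.0784 = 88.0074; MC(Q_m) = 62 + 0.06·321.0784 = 81.2647.
Competitive Q* = 404.321, so ΔQ = 83.2426; wedge = 88.0074 − 81.2647 = 6.7427.
Welfare loss = ½ × 83.2426 × 6.7427 = $280.64.

$280.64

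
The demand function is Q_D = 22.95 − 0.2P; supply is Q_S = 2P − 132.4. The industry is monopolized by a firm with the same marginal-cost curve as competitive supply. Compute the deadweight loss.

48.59

In inverse form: demand P = 114.75 − 5Q, supply P = 66.2 + 0.5Q.
Competitive equilibrium: 114.75 − 5Q = 66.2 + 0.5Q → Q* = 8.8273, P* = 70.6136.
Marginal revenue: MR = 114.75 − 10Q. Set MR = MC: 114.75 − 10Q = 66.2 + 0.5Q → Q_m = 4.6238.
Price P_m = 114.75 − 5·4.6238 = 91.631; MC(Q_m) = 66.2 + 0.5·4.6238 = 68.5119.
Competitive Q* = 8.8273, so ΔQ = 4.2035; wedge = 91.631 − 68.5119 = 23.1191.
DWL = ½ × 4.2035 × 23.1191 = 48.59.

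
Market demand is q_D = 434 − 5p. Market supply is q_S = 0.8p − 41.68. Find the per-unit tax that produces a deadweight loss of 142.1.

20.3

In inverse form: demand p = 86.8 − 0.2q, supply p = 52.1 + 1.25q.
Competitive equilibrium: 86.8 − 0.2q = 52.1 + 1.25q → q* = 23.931, p* = 82.0138.
A tax t gives Δq = t/1.45 and wedge t, so DWL = t²/2.9.
t²/2.9 = 142.1 → t² = 412.09 → t = 20.3.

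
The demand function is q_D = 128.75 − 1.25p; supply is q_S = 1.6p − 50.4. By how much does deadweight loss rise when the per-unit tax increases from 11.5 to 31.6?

303.97

In inverse form: demand p = 103 − 0.8q, supply p = 31.5 + 0.625q.
Competitive equilibrium: 103 − 0.8q = 31.5 + 0.625q → q* = 50.1754, p* = 62.8596.
For a per-unit tax t: Δq = t/1.425, so DWL = ½·t·(t/1.425) = t²/2.85.
At t = 11.5: DWL = 46.404. At t = 31.6: DWL = 350.372.
Increase = 350.372 − 46.404 = 303.97.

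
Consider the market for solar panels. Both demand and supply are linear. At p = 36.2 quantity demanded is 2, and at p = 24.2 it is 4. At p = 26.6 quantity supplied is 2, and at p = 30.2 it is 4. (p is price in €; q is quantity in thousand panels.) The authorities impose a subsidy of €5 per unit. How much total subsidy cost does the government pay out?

Demand slope = (24.2 − 36.2)/(4 − 2) = −6, so p = 48.2 − 6q.
Supply slope = (30.2 − 26.6)/(4 − 2) = 1.8, so p = 23 + 1.8q.
Competitive equilibrium: 48.2 − 6q = 23 + 1.8q → q* = 3.2308, p* = 28.8154.
The subsidy lowers effective supply by 5: p = 18 + 1.8q.
New quantity: 48.2 − 6q = 18 + 1.8q → q' = 3.8718.
Total subsidy cost = 5 × 3.8718 = €19.36 thousand.

€19.36 thousand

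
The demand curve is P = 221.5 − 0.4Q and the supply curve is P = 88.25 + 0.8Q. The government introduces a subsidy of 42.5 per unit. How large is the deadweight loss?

752.60

Competitive equilibrium: 221.5 − 0.4Q = 88.25 + 0.8Q → Q* = 111.0417, P* = 177.0833.
The subsidy lowers effective supply by 42.5: P = 45.75 + 0.8Q.
New quantity: 221.5 − 0.4Q = 45.75 + 0.8Q → Q' = 146.4583.
Overproduction ΔQ = 146.4583 − 111.0417 = 35.4166; wedge = subsidy = 42.5.
Welfare loss = ½ × 35.4166 × 42.5 = 752.60.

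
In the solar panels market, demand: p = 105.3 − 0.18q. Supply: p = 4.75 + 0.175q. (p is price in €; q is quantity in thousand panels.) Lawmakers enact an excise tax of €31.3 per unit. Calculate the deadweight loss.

€1379.85 thousand

Competitive equilibrium: 105.3 − 0.18q = 4.75 + 0.175q → q* = 283.23944, p* = 54.3169.
With the tax, the buyer price exceeds the seller price by 31.3: (105.3 − 0.18q) − (4.75 + 0.175q) = 31.3 → q' = 195.07042.
Δq = 283.23944 − 195.07042 = 88.16902; the wedge equals the tax, 31.3.
The triangle = ½ × 88.16902 × 31.3 = €1379.85 thousand.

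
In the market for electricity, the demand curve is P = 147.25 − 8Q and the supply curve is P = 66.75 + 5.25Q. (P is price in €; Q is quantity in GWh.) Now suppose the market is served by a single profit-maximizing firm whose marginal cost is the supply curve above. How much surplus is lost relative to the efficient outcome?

Competitive equilibrium: 147.25 − 8Q = 66.75 + 5.25Q → Q* = 6.0755, P* = 98.6462.
Marginal revenue: MR = 147.25 − 16Q. Set MR = MC: 147.25 − 16Q = 66.75 + 5.25Q → Q_m = 3.7882.
Price P_m = 147.25 − 8·3.7882 = 116.9444; MC(Q_m) = 66.75 + 5.25·3.7882 = 86.6381.
Competitive Q* = 6.0755, so ΔQ = 2.2873; wedge = 116.9444 − 86.6381 = 30.3063.
The triangle = ½ × 2.2873 × 30.3063 = €34.66.

€34.66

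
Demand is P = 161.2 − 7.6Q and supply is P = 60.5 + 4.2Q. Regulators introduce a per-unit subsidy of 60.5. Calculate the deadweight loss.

Competitive equilibrium: 161.2 − 7.6Q = 60.5 + 4.2Q → Q* = 8.5339, P* = 96.34237.
The subsidy lowers effective supply by 60.5: P = 0 + 4.2Q.
New quantity: 161.2 − 7.6Q = 0 + 4.2Q → Q' = 13.66102.
Overproduction ΔQ = 13.66102 − 8.5339 = 5.12712; wedge = subsidy = 60.5.
The triangle = ½ × 5.12712 × 60.5 = 155.10.

155.10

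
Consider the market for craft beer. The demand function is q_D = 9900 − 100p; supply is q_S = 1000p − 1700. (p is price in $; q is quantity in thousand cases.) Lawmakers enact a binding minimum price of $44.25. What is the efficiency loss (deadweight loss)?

In inverse form: demand p = 99 − 0.01q, supply p = 1.7 + 0.001q.
Competitive equilibrium: 99 − 0.01q = 1.7 + 0.001q → q* = 8845.4545, p* = 10.5455.
At the floor p = 44.25, quantity demanded = (99 − 44.25)/0.01 = 5475.
Sellers' marginal cost at q' = 5475: 1.7 + 0.001·5475 = 7.175.
Δq = 8845.4545 − 5475 = 3370.4545; wedge = 44.25 − 7.175 = 37.075.
DWL = ½ × 3370.4545 × 37.075 = $62479.80 thousand.

$62479.80 thousand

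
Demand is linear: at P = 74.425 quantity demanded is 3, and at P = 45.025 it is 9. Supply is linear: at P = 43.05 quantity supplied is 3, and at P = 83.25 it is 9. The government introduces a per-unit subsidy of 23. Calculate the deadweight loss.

Demand slope = (45.025 − 74.425)/(9 − 3) = −4.9, so P = 89.125 − 4.9Q.
Supply slope = (83.25 − 43.05)/(9 − 3) = 6.7, so P = 22.95 + 6.7Q.
Competitive equilibrium: 89.125 − 4.9Q = 22.95 + 6.7Q → Q* = 5.7047, P* = 61.1718.
The subsidy lowers effective supply by 23: P = 6.7Q − 0.05.
New quantity: 89.125 − 4.9Q = 6.7Q − 0.05 → Q' = 7.6875.
Overproduction ΔQ = 7.6875 − 5.7047 = 1.9828; wedge = subsidy = 23.
Deadweight loss = ½ × 1.9828 × 23 = 22.80.

22.80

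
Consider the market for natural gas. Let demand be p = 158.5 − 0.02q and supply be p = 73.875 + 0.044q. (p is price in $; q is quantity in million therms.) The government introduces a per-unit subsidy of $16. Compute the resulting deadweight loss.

$2000 million

Competitive equilibrium: 158.5 − 0.02q = 73.875 + 0.044q → q* = 1322.2656, p* = 132.0547.
The subsidy lowers effective supply by 16: p = 57.875 + 0.044q.
New quantity: 158.5 − 0.02q = 57.875 + 0.044q → q' = 1572.2656.
Overproduction Δq = 1572.2656 − 1322.2656 = 250; wedge = subsidy = 16.
The triangle = ½ × 250 × 16 = $2000 million.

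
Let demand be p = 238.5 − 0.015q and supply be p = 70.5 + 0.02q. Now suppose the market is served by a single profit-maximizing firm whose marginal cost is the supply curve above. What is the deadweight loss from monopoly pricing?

36288

Competitive equilibrium: 238.5 − 0.015q = 70.5 + 0.02q → q* = 4800, p* = 166.5.
Marginal revenue: MR = 238.5 − 0.03q. Set MR = MC: 238.5 − 0.03q = 70.5 + 0.02q → q_m = 3360.
Price p_m = 238.5 − 0.015·3360 = 188.1; MC(q_m) = 70.5 + 0.02·3360 = 137.7.
Competitive q* = 4800, so Δq = 1440; wedge = 188.1 − 137.7 = 50.4.
Welfare loss = ½ × 1440 × 50.4 = 36288.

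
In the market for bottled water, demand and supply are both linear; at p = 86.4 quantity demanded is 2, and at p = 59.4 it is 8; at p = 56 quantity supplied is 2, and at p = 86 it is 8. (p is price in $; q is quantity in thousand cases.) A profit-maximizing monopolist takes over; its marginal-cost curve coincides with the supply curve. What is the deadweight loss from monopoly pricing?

Demand slope = (59.4 − 86.4)/(8 − 2) = −4.5, so p = 95.4 − 4.5q.
Supply slope = (86 − 56)/(8 − 2) = 5, so p = 46 + 5q.
Competitive equilibrium: 95.4 − 4.5q = 46 + 5q → q* = 5.2, p* = 72.
Marginal revenue: MR = 95.4 − 9q. Set MR = MC: 95.4 − 9q = 46 + 5q → q_m = 3.5286.
Price p_m = 95.4 − 4.5·3.5286 = 79.5213; MC(q_m) = 46 + 5·3.5286 = 63.643.
Competitive q* = 5.2, so Δq = 1.6714; wedge = 79.5213 − 63.643 = 15.8783.
The triangle = ½ × 1.6714 × 15.8783 = $13.27 thousand.

$13.27 thousand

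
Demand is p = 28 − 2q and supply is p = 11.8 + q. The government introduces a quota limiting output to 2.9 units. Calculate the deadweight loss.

9.375

Competitive equilibrium: 28 − 2q = 11.8 + q → q* = 5.4, p* = 17.2.
At q = 2.9: demand price = 28 − 2·2.9 = 22.2; supply price = 11.8 + 1·2.9 = 14.7.
Δq = 5.4 − 2.9 = 2.5; wedge = 22.2 − 14.7 = 7.5.
DWL = ½ × 2.5 × 7.5 = 9.375.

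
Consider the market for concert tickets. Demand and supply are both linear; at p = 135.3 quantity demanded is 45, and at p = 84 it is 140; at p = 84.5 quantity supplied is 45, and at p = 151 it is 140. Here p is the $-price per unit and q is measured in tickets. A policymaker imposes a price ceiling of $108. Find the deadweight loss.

$33.92

Demand slope = (84 − 135.3)/(140 − 45) = −0.54, so p = 159.6 − 0.54q.
Supply slope = (151 − 84.5)/(140 − 45) = 0.7, so p = 53 + 0.7q.
Competitive equilibrium: 159.6 − 0.54q = 53 + 0.7q → q* = 85.9677, p* = 113.1774.
At the ceiling p = 108, quantity supplied = (108 − 53)/0.7 = 78.5714.
Willingness to pay at q' = 78.5714: 159.6 − 0.54·78.5714 = 117.1714.
Δq = 85.9677 − 78.5714 = 7.3963; wedge = 117.1714 − 108 = 9.1714.
DWL = ½ × 7.3963 × 9.1714 = $33.92.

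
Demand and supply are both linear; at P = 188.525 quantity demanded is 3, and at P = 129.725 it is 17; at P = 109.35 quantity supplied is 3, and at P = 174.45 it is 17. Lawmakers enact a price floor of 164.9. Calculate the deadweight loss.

Demand slope = (129.725 − 188.525)/(17 − 3) = −4.2, so P = 201.125 − 4.2Q.
Supply slope = (174.45 − 109.35)/(17 − 3) = 4.65, so P = 95.4 + 4.65Q.
Competitive equilibrium: 201.125 − 4.2Q = 95.4 + 4.65Q → Q* = 11.9463, P* = 150.9504.
At the floor P = 164.9, quantity demanded = (201.125 − 164.9)/4.2 = 8.625.
Sellers' marginal cost at Q' = 8.625: 95.4 + 4.65·8.625 = 135.5063.
ΔQ = 11.9463 − 8.625 = 3.3213; wedge = 164.9 − 135.5063 = 29.3937.
Welfare loss = ½ × 3.3213 × 29.3937 = 48.81.

48.81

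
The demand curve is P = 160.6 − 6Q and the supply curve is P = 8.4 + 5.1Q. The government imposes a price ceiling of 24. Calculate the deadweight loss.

629.84

Competitive equilibrium: 160.6 − 6Q = 8.4 + 5.1Q → Q* = 13.7117, P* = 78.3297.
At the ceiling P = 24, quantity supplied = (24 − 8.4)/5.1 = 3.0588.
Willingness to pay at Q' = 3.0588: 160.6 − 6·3.0588 = 142.2472.
ΔQ = 13.7117 − 3.0588 = 10.6529; wedge = 142.2472 − 24 = 118.2472.
Deadweight loss = ½ × 10.6529 × 118.2472 = 629.84.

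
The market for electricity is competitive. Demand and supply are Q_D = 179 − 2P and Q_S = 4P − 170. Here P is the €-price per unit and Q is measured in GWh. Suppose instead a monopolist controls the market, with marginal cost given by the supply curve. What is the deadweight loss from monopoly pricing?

In inverse form: demand P = 89.5 − 0.5Q, supply P = 42.5 + 0.25Q.
Competitive equilibrium: 89.5 − 0.5Q = 42.5 + 0.25Q → Q* = 62.6667, P* = 58.1667.
Marginal revenue: MR = 89.5 − Q. Set MR = MC: 89.5 − Q = 42.5 + 0.25Q → Q_m = 37.6.
Price P_m = 89.5 − 0.5·37.6 = 70.7; MC(Q_m) = 42.5 + 0.25·37.6 = 51.9.
Competitive Q* = 62.6667, so ΔQ = 25.0667; wedge = 70.7 − 51.9 = 18.8.
The triangle = ½ × 25.0667 × 18.8 = €235.63.

€235.63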